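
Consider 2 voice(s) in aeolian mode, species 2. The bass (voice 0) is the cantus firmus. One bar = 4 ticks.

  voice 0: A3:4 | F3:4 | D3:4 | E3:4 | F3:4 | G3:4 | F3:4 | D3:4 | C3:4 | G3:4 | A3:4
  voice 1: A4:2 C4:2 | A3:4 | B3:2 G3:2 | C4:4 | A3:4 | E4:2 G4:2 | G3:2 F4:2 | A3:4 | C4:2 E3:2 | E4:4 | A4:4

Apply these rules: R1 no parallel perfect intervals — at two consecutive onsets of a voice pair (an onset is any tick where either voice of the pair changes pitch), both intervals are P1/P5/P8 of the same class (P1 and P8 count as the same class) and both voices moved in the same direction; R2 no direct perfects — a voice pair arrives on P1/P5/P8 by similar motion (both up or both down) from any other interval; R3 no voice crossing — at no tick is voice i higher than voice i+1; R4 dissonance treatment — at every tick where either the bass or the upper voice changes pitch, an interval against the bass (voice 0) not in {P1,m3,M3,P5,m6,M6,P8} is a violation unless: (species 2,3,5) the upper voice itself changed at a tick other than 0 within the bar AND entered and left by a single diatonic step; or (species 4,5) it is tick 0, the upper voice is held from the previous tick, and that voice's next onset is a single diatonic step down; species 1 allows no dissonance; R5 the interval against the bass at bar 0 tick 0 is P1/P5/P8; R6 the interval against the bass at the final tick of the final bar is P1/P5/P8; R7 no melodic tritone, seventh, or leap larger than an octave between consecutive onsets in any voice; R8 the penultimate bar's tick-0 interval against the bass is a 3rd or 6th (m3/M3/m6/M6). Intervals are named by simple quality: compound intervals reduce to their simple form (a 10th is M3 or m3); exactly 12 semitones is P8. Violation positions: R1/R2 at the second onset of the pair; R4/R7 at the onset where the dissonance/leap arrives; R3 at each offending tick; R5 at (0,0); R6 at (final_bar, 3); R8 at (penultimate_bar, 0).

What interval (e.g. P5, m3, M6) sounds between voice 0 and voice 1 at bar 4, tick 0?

voice 0=F3 voice 1=A3 -> M3

M3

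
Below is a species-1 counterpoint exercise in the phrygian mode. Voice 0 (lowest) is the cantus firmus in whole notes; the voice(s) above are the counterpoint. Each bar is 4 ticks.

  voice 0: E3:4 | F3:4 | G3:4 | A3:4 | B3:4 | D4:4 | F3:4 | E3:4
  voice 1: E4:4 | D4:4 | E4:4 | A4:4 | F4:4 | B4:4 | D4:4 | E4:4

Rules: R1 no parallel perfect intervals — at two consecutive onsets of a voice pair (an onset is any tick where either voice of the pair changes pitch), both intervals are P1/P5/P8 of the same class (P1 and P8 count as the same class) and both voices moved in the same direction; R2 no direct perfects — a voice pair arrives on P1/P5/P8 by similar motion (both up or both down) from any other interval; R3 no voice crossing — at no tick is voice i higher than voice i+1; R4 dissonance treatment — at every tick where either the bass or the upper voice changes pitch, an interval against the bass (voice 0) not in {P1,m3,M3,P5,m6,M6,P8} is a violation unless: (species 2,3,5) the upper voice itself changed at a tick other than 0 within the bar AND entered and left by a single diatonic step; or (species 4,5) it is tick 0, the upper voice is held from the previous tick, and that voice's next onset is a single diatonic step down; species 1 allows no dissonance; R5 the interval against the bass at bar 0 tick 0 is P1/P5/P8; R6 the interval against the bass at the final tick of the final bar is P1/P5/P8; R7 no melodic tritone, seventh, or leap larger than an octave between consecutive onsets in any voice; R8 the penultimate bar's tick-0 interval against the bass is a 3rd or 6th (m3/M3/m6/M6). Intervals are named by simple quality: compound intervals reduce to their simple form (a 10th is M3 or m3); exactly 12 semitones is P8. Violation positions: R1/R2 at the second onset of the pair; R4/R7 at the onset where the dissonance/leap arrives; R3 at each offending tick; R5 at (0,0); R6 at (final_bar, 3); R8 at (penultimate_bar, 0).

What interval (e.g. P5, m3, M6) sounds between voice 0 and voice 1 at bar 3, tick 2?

P8

voice 0=A3 voice 1=A4 -> P8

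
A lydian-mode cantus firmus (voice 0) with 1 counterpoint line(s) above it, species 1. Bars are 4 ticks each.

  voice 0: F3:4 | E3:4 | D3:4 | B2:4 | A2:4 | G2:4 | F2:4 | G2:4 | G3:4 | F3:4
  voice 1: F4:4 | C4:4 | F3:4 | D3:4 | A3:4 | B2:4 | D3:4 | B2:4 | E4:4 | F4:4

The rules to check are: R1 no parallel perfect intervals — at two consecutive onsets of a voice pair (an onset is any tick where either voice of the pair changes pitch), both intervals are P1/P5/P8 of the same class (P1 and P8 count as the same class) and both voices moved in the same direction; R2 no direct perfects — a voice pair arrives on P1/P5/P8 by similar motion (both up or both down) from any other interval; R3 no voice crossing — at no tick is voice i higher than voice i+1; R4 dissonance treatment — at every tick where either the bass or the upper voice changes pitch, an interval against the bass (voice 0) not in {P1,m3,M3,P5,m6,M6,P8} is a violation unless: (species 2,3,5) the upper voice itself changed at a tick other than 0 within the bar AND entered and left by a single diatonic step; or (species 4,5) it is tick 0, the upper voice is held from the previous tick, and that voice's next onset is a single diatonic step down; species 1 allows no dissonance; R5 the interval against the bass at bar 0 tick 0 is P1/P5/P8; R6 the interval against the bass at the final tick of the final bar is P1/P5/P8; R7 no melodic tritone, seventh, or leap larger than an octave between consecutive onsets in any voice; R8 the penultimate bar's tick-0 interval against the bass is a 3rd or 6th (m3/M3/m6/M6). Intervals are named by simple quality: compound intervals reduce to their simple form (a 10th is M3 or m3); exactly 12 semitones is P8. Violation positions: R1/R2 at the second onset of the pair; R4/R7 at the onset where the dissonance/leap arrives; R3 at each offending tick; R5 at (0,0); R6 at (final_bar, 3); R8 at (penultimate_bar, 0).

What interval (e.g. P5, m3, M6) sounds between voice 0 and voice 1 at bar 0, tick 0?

voice 0=F3 voice 1=F4 -> P8

P8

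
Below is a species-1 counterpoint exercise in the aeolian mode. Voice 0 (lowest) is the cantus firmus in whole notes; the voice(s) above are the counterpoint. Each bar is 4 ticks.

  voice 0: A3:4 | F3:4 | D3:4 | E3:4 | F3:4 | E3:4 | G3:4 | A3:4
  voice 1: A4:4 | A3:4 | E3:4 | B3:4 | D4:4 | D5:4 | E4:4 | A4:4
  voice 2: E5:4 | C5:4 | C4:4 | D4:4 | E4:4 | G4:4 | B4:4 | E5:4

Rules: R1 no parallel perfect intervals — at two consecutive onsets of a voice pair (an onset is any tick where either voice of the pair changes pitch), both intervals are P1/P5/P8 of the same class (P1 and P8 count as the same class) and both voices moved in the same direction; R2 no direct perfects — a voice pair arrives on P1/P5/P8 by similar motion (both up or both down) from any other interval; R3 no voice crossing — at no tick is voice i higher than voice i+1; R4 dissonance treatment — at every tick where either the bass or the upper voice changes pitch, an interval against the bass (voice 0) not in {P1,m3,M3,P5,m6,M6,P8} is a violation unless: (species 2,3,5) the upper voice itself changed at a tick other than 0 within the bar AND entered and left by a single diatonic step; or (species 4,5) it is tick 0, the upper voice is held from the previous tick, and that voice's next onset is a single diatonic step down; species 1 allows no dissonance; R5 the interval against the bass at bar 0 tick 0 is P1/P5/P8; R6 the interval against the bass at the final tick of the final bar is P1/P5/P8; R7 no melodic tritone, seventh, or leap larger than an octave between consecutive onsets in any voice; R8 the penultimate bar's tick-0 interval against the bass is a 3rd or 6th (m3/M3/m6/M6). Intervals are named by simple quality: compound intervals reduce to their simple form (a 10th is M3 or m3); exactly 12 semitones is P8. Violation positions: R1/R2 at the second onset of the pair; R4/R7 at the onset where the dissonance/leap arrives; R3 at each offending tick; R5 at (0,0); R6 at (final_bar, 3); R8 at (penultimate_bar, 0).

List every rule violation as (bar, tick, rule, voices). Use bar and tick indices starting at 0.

bar 0: v0=A3 v1=A4 v2=E5 downbeat P5
bar 1: v0=F3 v1=A3 v2=C5 downbeat P5
bar 2: v0=D3 v1=E3 v2=C4 downbeat m7
bar 3: v0=E3 v1=B3 v2=D4 downbeat m7
bar 4: v0=F3 v1=D4 v2=E4 downbeat M7
bar 5: v0=E3 v1=D5 v2=G4 downbeat m3
bar 6: v0=G3 v1=E4 v2=B4 downbeat M3
bar 7: v0=A3 v1=A4 v2=E5 downbeat P5
  -> R1 @ bar 1 tick 0 v(0, 2): A3/E5 P5 -> F3/C5 P5 similar
  -> R4 @ bar 2 tick 0 v(0, 1): D3/E3 M2 untreated
  -> R4 @ bar 2 tick 0 v(0, 2): D3/C4 m7 untreated
  -> R2 @ bar 3 tick 0 v(0, 1): D3/E3 M2 -> E3/B3 P5 similar
  -> R4 @ bar 3 tick 0 v(0, 2): E3/D4 m7 untreated
  -> R4 @ bar 4 tick 0 v(0, 2): F3/E4 M7 untreated
  -> R2 @ bar 5 tick 0 v(1, 2): D4/E4 M2 -> D5/G4 P5 similar
  -> R3 @ bar 5 tick 0 v(1, 2): D5 above G4
  -> R4 @ bar 5 tick 0 v(0, 1): E3/D5 m7 untreated
  -> R3 @ bar 5 tick 1 v(1, 2): D5 above G4
  -> R3 @ bar 5 tick 2 v(1, 2): D5 above G4
  -> R3 @ bar 5 tick 3 v(1, 2): D5 above G4
  -> R7 @ bar 6 tick 0 v(1,): D5->E4 leap 10st
  -> R1 @ bar 7 tick 0 v(1, 2): E4/B4 P5 -> A4/E5 P5 similar
  -> R2 @ bar 7 tick 0 v(0, 1): G3/E4 M6 -> A3/A4 P8 similar
  -> R2 @ bar 7 tick 0 v(0, 2): G3/B4 M3 -> A3/E5 P5 similar

(1, 0, R1, (0, 2))
(2, 0, R4, (0, 1))
(2, 0, R4, (0, 2))
(3, 0, R2, (0, 1))
(3, 0, R4, (0, 2))
(4, 0, R4, (0, 2))
(5, 0, R2, (1, 2))
(5, 0, R3, (1, 2))
(5, 0, R4, (0, 1))
(5, 1, R3, (1, 2))
(5, 2, R3, (1, 2))
(5, 3, R3, (1, 2))
(6, 0, R7, (1,))
(7, 0, R1, (1, 2))
(7, 0, R2, (0, 1))
(7, 0, R2, (0, 2))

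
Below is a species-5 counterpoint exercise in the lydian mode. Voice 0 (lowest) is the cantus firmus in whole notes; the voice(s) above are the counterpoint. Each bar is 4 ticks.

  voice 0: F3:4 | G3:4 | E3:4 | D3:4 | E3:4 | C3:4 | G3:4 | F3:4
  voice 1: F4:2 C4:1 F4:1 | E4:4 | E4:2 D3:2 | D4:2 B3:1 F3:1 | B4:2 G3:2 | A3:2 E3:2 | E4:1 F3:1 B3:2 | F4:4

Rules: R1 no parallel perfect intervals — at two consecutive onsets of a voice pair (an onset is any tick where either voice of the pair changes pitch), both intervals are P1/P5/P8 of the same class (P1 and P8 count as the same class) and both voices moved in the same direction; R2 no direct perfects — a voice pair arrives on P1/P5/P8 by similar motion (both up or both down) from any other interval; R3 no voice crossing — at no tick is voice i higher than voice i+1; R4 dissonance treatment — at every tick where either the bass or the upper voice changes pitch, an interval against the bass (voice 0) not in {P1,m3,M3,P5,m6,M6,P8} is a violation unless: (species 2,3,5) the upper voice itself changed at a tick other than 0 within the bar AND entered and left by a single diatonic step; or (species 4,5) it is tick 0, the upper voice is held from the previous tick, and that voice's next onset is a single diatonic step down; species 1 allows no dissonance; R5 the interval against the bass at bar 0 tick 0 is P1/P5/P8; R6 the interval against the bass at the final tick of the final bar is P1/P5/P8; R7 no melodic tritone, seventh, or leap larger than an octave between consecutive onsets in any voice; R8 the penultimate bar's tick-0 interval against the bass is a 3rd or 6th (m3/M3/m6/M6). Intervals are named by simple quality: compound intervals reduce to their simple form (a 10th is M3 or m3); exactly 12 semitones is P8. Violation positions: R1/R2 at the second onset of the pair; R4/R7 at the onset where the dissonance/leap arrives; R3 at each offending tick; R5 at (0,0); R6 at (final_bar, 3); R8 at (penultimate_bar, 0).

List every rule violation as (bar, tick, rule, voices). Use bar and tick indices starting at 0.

(2, 2, R3, (0, 1))
(2, 2, R4, (0, 1))
(2, 2, R7, (1,))
(2, 3, R3, (0, 1))
(3, 3, R7, (1,))
(4, 0, R2, (0, 1))
(4, 0, R7, (1,))
(4, 2, R7, (1,))
(6, 1, R3, (0, 1))
(6, 1, R4, (0, 1))
(6, 1, R7, (1,))
(6, 2, R7, (1,))
(7, 0, R7, (1,))

bar 0: v0=F3 v1=F4 downbeat P8
bar 1: v0=G3 v1=E4 downbeat M6
bar 2: v0=E3 v1=E4 downbeat P8
bar 3: v0=D3 v1=D4 downbeat P8
bar 4: v0=E3 v1=B4 downbeat P5
bar 5: v0=C3 v1=A3 downbeat M6
bar 6: v0=G3 v1=E4 downbeat M6
bar 7: v0=F3 v1=F4 downbeat P8
  -> R3 @ bar 2 tick 2 v(0, 1): E3 above D3
  -> R4 @ bar 2 tick 2 v(0, 1): E3/D3 M2 untreated
  -> R7 @ bar 2 tick 2 v(1,): E4->D3 leap 14st
  -> R3 @ bar 2 tick 3 v(0, 1): E3 above D3
  -> R7 @ bar 3 tick 3 v(1,): B3->F3 leap 6st
  -> R2 @ bar 4 tick 0 v(0, 1): D3/F3 m3 -> E3/B4 P5 similar
  -> R7 @ bar 4 tick 0 v(1,): F3->B4 leap 18st
  -> R7 @ bar 4 tick 2 v(1,): B4->G3 leap 16st
  -> R3 @ bar 6 tick 1 v(0, 1): G3 above F3
  -> R4 @ bar 6 tick 1 v(0, 1): G3/F3 M2 untreated
  -> R7 @ bar 6 tick 1 v(1,): E4->F3 leap 11st
  -> R7 @ bar 6 tick 2 v(1,): F3->B3 leap 6st
  -> R7 @ bar 7 tick 0 v(1,): B3->F4 leap 6st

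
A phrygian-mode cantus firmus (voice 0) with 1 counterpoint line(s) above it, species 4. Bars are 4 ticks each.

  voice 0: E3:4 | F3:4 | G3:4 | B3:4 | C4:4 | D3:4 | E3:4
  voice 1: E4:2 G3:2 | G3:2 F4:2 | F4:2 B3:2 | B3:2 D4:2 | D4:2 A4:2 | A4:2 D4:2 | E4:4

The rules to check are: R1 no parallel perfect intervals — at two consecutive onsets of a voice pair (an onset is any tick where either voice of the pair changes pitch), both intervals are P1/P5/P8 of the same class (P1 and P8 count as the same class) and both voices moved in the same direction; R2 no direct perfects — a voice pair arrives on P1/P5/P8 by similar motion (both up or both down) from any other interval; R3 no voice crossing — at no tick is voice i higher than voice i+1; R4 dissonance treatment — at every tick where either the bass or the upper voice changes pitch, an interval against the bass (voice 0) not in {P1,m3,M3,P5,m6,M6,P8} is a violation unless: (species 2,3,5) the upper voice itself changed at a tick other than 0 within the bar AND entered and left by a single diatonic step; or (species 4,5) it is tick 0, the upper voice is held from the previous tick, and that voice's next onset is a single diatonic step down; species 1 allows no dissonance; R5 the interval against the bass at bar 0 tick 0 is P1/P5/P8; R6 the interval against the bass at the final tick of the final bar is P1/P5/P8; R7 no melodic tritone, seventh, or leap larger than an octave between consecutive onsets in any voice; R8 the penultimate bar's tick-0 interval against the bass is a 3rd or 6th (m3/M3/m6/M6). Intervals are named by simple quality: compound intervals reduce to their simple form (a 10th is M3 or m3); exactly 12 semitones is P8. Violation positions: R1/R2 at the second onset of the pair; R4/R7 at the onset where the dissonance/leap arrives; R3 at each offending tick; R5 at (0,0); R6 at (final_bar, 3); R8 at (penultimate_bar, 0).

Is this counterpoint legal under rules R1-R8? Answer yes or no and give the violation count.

bar 0: v0=E3 v1=E4 (P8)
bar 1: v0=F3 v1=G3 (M2)
bar 2: v0=G3 v1=F4 (m7)
bar 3: v0=B3 v1=B3 (P1)
bar 4: v0=C4 v1=D4 (M2)
bar 5: v0=D3 v1=A4 (P5)
bar 6: v0=E3 v1=E4 (P8)
  R4 @ bar1.0: F3/G3 M2 untreated
  R7 @ bar1.2: G3->F4 leap 10st
  R4 @ bar2.0: G3/F4 m7 untreated
  R7 @ bar2.2: F4->B3 leap 6st
  R4 @ bar4.0: C4/D4 M2 untreated
  R7 @ bar5.0: C4->D3 leap 10st
  R8 @ bar5.0: penult P5 not 3rd/6th
  R1 @ bar6.0: D3/D4 P8 -> E3/E4 P8 similar

No (8 violations)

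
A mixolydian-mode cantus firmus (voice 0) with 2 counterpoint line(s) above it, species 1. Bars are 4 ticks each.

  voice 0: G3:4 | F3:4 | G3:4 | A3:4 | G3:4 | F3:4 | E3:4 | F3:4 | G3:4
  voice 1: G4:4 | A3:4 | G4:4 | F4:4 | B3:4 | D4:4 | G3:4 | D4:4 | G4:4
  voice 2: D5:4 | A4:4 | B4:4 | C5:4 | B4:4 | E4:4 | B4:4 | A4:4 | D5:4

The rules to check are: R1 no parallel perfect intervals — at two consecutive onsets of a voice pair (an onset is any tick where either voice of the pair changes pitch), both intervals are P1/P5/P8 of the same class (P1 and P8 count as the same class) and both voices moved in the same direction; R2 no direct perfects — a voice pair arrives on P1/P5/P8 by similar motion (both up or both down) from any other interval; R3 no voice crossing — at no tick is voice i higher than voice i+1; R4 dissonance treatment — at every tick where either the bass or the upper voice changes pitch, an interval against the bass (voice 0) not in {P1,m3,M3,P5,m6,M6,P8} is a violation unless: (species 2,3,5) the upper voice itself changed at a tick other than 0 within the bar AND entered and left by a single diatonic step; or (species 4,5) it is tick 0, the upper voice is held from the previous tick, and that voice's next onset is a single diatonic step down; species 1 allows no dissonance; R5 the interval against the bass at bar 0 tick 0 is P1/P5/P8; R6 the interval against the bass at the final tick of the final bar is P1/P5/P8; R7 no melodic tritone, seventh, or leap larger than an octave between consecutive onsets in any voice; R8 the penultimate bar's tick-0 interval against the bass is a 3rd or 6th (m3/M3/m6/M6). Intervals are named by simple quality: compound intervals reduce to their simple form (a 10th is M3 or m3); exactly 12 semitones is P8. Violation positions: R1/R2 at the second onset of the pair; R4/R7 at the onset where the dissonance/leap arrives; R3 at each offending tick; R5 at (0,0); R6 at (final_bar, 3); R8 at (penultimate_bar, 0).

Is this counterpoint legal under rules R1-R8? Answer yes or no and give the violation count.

No (10 violations)

bar 0: v0=G3 v1=G4 v2=D5 (P5)
bar 1: v0=F3 v1=A3 v2=A4 (M3)
bar 2: v0=G3 v1=G4 v2=B4 (M3)
bar 3: v0=A3 v1=F4 v2=C5 (m3)
bar 4: v0=G3 v1=B3 v2=B4 (M3)
bar 5: v0=F3 v1=D4 v2=E4 (M7)
bar 6: v0=E3 v1=G3 v2=B4 (P5)
bar 7: v0=F3 v1=D4 v2=A4 (M3)
bar 8: v0=G3 v1=G4 v2=D5 (P5)
  R2 @ bar1.0: G4/D5 P5 -> A3/A4 P8 similar
  R7 @ bar1.0: G4->A3 leap 10st
  R2 @ bar2.0: F3/A3 M3 -> G3/G4 P8 similar
  R7 @ bar2.0: A3->G4 leap 10st
  R2 @ bar4.0: F4/C5 P5 -> B3/B4 P8 similar
  R7 @ bar4.0: F4->B3 leap 6st
  R4 @ bar5.0: F3/E4 M7 untreated
  R1 @ bar8.0: D4/A4 P5 -> G4/D5 P5 similar
  R2 @ bar8.0: F3/D4 M6 -> G3/G4 P8 similar
  R2 @ bar8.0: F3/A4 M3 -> G3/D5 P5 similar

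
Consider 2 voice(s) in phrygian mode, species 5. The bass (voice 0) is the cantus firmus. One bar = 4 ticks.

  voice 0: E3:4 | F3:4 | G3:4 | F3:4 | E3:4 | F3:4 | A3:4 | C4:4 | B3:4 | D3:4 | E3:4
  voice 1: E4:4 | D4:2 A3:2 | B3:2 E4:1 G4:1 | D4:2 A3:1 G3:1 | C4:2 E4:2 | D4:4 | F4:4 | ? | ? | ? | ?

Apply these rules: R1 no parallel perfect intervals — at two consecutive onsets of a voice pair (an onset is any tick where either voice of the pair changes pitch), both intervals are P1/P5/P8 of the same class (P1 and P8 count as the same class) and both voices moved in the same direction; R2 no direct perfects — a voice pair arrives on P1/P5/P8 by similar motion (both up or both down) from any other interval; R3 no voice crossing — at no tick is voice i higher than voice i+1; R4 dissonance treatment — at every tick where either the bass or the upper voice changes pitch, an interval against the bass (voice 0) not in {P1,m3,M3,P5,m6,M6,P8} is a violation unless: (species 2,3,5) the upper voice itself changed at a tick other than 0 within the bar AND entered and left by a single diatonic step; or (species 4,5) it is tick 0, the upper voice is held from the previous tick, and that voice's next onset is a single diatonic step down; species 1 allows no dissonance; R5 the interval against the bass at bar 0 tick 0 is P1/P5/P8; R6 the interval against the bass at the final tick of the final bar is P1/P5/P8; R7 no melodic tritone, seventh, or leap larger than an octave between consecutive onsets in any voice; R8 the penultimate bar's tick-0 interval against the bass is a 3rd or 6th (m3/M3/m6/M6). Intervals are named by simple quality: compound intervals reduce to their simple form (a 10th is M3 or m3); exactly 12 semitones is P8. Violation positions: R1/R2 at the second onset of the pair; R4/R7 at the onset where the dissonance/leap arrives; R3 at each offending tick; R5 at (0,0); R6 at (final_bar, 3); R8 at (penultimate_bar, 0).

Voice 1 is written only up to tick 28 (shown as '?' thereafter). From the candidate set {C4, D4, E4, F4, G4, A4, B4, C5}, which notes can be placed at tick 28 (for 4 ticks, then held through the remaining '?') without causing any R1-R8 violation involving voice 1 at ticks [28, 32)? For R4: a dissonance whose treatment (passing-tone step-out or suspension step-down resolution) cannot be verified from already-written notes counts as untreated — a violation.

C4: legal
D4: violates R4
E4: legal
F4: violates R4
G4: violates R2
A4: legal
B4: violates R4,R7
C5: violates R2

{A4, C4, E4}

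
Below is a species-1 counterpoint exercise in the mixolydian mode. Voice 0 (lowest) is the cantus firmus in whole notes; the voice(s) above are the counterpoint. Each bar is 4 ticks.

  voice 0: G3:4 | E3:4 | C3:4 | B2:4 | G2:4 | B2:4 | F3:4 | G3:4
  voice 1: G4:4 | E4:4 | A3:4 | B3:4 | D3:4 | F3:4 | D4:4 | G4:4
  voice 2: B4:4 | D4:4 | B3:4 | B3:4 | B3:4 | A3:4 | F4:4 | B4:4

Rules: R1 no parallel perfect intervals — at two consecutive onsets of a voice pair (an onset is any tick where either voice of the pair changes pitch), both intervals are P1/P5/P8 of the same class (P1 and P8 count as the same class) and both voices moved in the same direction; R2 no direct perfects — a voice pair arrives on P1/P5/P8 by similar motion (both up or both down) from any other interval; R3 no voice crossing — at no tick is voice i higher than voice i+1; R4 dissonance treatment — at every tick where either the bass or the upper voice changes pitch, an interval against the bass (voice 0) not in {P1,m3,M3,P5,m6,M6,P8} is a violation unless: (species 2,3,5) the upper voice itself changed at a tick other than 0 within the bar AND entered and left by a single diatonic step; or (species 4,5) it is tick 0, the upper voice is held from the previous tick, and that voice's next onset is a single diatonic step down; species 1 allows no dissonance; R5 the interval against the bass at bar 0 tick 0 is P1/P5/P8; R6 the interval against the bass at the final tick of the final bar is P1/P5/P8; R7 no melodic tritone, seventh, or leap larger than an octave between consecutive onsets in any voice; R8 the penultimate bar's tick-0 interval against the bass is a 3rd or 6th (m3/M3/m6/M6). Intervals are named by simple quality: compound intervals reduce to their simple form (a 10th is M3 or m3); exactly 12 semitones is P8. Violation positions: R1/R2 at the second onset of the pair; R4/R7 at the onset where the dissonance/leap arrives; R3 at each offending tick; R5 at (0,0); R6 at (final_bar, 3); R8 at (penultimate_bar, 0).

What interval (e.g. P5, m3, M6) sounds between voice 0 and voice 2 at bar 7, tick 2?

M3

voice 0=G3 voice 2=B4 -> M3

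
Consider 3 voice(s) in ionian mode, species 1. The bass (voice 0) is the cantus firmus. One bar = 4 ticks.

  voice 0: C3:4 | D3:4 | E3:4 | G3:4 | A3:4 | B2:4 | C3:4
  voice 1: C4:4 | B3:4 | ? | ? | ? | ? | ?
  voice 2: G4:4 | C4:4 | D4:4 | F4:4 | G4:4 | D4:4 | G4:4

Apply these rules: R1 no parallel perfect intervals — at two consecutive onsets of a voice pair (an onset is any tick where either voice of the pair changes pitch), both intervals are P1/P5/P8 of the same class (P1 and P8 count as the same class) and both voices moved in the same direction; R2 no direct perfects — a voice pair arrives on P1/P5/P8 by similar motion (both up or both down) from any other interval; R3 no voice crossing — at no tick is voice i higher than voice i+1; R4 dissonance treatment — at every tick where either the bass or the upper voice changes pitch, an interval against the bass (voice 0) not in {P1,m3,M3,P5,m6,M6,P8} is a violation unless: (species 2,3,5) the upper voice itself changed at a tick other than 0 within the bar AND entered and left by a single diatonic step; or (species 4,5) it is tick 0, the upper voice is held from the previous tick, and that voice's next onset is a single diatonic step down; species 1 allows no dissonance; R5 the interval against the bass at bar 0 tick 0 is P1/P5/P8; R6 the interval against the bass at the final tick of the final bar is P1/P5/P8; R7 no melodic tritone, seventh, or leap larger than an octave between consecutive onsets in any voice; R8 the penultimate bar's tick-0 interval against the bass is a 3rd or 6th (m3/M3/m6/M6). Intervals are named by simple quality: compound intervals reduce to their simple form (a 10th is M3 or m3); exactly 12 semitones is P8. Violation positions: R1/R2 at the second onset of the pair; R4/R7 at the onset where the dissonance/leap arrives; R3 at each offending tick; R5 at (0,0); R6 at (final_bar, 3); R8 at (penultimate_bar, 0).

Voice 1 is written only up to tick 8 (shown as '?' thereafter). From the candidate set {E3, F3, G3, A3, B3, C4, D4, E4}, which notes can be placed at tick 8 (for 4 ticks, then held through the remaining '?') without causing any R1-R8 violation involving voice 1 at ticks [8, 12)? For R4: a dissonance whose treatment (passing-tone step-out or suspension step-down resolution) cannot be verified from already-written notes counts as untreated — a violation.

E3: legal
F3: violates R4,R7
G3: legal
A3: violates R4
B3: legal
C4: legal
D4: violates R2,R4
E4: violates R2,R3

{B3, C4, E3, G3}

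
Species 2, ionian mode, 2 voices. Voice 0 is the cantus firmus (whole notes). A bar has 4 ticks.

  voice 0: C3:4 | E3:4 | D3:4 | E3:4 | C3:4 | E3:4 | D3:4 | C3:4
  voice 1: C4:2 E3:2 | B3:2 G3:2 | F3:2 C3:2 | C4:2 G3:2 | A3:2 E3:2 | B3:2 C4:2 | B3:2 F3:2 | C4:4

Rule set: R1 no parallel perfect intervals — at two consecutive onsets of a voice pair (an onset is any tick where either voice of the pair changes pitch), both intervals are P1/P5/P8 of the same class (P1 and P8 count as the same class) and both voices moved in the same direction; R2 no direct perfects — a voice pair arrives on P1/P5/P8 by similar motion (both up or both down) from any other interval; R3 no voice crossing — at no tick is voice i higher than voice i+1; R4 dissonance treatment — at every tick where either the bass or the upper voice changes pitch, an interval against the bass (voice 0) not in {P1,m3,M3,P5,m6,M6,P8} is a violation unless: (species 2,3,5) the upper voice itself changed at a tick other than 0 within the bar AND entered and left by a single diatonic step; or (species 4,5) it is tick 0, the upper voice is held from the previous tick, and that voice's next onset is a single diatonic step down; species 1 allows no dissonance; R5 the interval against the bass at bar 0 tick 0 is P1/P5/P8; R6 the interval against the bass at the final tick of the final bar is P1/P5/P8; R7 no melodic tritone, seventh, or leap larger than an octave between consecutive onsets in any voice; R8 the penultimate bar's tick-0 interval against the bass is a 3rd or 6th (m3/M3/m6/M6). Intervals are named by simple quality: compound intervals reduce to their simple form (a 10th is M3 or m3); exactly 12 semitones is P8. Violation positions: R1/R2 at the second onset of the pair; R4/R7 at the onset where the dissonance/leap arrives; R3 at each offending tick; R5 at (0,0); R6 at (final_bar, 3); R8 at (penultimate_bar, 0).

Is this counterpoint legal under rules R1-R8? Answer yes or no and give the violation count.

bar 0: v0=C3 v1=C4 (P8)
bar 1: v0=E3 v1=B3 (P5)
bar 2: v0=D3 v1=F3 (m3)
bar 3: v0=E3 v1=C4 (m6)
bar 4: v0=C3 v1=A3 (M6)
bar 5: v0=E3 v1=B3 (P5)
bar 6: v0=D3 v1=B3 (M6)
bar 7: v0=C3 v1=C4 (P8)
  R2 @ bar1.0: C3/E3 M3 -> E3/B3 P5 similar
  R3 @ bar2.2: D3 above C3
  R4 @ bar2.2: D3/C3 M2 untreated
  R3 @ bar2.3: D3 above C3
  R2 @ bar5.0: C3/E3 M3 -> E3/B3 P5 similar
  R7 @ bar6.2: B3->F3 leap 6st

No (6 violations)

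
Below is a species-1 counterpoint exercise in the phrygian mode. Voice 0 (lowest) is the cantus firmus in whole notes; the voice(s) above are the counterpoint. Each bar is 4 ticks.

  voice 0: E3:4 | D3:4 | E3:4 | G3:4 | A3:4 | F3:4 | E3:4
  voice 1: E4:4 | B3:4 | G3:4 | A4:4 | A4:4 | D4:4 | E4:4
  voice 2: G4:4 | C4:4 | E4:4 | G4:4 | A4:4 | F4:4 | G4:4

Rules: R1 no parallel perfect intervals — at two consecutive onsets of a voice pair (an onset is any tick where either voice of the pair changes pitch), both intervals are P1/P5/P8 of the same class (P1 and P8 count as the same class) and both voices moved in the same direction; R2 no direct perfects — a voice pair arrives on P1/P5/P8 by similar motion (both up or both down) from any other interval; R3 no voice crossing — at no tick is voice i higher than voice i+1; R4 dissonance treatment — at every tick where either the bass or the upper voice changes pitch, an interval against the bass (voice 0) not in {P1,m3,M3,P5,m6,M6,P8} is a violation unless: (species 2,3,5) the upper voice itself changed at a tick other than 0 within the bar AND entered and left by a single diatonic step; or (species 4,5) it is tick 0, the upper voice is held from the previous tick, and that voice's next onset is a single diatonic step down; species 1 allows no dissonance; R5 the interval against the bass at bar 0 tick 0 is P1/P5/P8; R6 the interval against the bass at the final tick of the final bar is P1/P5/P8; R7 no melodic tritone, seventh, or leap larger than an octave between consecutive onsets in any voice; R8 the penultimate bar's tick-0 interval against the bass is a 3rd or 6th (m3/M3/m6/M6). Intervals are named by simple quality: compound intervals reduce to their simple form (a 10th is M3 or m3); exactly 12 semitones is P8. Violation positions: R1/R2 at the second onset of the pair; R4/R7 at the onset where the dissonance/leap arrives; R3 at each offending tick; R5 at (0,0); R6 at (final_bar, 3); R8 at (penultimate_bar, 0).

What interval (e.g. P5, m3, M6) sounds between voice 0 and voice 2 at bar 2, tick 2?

voice 0=E3 voice 2=E4 -> P8

P8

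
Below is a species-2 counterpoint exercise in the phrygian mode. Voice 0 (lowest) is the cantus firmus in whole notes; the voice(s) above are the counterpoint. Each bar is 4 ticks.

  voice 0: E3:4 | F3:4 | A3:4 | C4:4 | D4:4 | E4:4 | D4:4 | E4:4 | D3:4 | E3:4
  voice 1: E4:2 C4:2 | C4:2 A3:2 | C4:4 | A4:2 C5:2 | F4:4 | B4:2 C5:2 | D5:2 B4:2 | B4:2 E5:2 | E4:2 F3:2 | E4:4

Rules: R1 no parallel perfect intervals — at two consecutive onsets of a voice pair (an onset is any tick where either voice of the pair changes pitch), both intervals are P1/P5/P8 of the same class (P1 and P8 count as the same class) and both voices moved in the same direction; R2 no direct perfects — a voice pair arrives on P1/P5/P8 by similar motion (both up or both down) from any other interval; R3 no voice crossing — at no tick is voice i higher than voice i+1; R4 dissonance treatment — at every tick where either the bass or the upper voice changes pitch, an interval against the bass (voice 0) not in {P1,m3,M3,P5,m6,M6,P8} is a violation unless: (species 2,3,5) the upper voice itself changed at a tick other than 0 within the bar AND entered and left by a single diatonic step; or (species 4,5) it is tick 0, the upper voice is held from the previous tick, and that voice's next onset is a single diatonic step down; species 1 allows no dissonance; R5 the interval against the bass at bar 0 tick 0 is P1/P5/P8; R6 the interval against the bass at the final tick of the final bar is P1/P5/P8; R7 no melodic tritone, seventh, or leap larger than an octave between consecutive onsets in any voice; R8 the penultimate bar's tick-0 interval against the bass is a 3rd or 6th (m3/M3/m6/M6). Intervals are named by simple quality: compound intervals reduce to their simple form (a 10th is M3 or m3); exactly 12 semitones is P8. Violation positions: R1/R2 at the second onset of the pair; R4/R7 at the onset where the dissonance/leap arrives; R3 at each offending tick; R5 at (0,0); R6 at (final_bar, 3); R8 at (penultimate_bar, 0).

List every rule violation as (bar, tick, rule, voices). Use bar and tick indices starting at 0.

bar 0: v0=E3 v1=E4 downbeat P8
bar 1: v0=F3 v1=C4 downbeat P5
bar 2: v0=A3 v1=C4 downbeat m3
bar 3: v0=C4 v1=A4 downbeat M6
bar 4: v0=D4 v1=F4 downbeat m3
bar 5: v0=E4 v1=B4 downbeat P5
bar 6: v0=D4 v1=D5 downbeat P8
bar 7: v0=E4 v1=B4 downbeat P5
bar 8: v0=D3 v1=E4 downbeat M2
bar 9: v0=E3 v1=E4 downbeat P8
  -> R2 @ bar 5 tick 0 v(0, 1): D4/F4 m3 -> E4/B4 P5 similar
  -> R7 @ bar 5 tick 0 v(1,): F4->B4 leap 6st
  -> R4 @ bar 8 tick 0 v(0, 1): D3/E4 M2 untreated
  -> R7 @ bar 8 tick 0 v(0,): E4->D3 leap 14st
  -> R8 @ bar 8 tick 0 v(0, 1): penult M2 not 3rd/6th
  -> R7 @ bar 8 tick 2 v(1,): E4->F3 leap 11st
  -> R2 @ bar 9 tick 0 v(0, 1): D3/F3 m3 -> E3/E4 P8 similar
  -> R7 @ bar 9 tick 0 v(1,): F3->E4 leap 11st

(5, 0, R2, (0, 1))
(5, 0, R7, (1,))
(8, 0, R4, (0, 1))
(8, 0, R7, (0,))
(8, 0, R8, (0, 1))
(8, 2, R7, (1,))
(9, 0, R2, (0, 1))
(9, 0, R7, (1,))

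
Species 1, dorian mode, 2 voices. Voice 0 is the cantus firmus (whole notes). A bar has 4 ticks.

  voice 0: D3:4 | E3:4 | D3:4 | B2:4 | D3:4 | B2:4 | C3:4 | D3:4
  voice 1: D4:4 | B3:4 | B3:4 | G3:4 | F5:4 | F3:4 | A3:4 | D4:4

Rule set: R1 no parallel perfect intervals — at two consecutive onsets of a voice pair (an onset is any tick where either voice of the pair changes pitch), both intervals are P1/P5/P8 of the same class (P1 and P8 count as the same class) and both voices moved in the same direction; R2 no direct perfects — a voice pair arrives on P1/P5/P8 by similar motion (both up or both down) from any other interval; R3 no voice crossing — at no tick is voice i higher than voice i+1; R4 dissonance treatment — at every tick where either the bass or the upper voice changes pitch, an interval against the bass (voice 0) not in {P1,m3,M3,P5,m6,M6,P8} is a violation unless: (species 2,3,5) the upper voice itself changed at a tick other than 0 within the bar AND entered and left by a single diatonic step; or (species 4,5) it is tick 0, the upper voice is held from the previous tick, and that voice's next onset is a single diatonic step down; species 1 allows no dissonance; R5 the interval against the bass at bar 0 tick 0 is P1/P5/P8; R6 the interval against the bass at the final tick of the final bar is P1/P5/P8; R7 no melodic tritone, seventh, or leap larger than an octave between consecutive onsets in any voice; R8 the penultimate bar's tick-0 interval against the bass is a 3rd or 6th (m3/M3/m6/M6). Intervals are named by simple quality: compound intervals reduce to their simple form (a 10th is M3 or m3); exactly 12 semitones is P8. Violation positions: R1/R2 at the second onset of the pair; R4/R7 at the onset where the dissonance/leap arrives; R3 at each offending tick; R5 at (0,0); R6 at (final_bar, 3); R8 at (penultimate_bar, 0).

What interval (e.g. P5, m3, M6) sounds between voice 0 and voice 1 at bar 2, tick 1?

M6

voice 0=D3 voice 1=B3 -> M6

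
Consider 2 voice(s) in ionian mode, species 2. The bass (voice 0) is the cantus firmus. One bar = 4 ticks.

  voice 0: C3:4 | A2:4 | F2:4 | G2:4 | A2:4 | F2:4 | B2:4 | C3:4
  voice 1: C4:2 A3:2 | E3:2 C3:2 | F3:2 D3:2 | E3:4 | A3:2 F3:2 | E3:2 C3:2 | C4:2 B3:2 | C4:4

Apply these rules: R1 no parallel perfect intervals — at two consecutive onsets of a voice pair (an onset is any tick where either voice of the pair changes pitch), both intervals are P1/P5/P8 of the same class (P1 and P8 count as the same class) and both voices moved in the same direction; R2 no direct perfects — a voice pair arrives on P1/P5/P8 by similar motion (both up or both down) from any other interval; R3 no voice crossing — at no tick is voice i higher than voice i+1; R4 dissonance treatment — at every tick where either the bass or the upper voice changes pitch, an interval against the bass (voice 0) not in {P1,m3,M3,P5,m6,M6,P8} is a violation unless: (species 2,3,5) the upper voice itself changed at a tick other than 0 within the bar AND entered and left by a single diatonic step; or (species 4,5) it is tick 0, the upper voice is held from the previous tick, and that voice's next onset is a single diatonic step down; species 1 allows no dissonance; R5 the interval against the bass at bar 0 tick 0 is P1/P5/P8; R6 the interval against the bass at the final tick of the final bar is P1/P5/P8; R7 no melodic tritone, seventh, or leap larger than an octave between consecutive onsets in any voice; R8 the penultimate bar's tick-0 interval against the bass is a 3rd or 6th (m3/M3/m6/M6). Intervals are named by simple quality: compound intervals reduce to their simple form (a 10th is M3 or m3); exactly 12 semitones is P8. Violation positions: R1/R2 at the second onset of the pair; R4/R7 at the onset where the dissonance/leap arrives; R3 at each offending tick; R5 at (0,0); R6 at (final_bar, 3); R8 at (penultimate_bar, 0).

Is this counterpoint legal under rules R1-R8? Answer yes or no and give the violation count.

No (7 violations)

bar 0: v0=C3 v1=C4 (P8)
bar 1: v0=A2 v1=E3 (P5)
bar 2: v0=F2 v1=F3 (P8)
bar 3: v0=G2 v1=E3 (M6)
bar 4: v0=A2 v1=A3 (P8)
bar 5: v0=F2 v1=E3 (M7)
bar 6: v0=B2 v1=C4 (m2)
bar 7: v0=C3 v1=C4 (P8)
  R2 @ bar1.0: C3/A3 M6 -> A2/E3 P5 similar
  R2 @ bar4.0: G2/E3 M6 -> A2/A3 P8 similar
  R4 @ bar5.0: F2/E3 M7 untreated
  R4 @ bar6.0: B2/C4 m2 untreated
  R7 @ bar6.0: F2->B2 leap 6st
  R8 @ bar6.0: penult m2 not 3rd/6th
  R1 @ bar7.0: B2/B3 P8 -> C3/C4 P8 similar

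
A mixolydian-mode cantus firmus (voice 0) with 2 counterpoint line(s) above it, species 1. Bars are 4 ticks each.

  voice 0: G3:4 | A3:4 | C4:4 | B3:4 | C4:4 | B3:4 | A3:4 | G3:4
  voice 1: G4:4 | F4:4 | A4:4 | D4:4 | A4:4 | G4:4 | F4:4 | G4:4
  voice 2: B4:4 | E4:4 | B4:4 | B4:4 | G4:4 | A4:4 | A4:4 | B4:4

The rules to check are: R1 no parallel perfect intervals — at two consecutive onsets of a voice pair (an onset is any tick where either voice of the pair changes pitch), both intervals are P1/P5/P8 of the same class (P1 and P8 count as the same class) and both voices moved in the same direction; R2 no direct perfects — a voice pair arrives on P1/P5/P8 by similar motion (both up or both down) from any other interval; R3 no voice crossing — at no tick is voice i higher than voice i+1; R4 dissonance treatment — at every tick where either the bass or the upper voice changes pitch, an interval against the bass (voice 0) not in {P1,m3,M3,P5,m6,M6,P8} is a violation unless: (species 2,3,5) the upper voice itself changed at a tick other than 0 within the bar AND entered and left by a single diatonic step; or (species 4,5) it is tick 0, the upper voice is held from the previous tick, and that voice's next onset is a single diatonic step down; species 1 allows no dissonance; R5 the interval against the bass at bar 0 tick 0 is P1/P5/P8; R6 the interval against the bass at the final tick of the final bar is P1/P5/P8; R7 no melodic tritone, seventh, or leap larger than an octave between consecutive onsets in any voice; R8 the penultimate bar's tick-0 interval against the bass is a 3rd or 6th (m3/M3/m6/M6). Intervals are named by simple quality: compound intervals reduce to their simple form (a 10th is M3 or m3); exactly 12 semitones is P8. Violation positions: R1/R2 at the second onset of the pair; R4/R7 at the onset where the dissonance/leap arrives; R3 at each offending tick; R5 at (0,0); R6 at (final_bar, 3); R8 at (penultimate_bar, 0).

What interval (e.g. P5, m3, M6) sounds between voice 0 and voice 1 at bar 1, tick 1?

voice 0=A3 voice 1=F4 -> m6

m6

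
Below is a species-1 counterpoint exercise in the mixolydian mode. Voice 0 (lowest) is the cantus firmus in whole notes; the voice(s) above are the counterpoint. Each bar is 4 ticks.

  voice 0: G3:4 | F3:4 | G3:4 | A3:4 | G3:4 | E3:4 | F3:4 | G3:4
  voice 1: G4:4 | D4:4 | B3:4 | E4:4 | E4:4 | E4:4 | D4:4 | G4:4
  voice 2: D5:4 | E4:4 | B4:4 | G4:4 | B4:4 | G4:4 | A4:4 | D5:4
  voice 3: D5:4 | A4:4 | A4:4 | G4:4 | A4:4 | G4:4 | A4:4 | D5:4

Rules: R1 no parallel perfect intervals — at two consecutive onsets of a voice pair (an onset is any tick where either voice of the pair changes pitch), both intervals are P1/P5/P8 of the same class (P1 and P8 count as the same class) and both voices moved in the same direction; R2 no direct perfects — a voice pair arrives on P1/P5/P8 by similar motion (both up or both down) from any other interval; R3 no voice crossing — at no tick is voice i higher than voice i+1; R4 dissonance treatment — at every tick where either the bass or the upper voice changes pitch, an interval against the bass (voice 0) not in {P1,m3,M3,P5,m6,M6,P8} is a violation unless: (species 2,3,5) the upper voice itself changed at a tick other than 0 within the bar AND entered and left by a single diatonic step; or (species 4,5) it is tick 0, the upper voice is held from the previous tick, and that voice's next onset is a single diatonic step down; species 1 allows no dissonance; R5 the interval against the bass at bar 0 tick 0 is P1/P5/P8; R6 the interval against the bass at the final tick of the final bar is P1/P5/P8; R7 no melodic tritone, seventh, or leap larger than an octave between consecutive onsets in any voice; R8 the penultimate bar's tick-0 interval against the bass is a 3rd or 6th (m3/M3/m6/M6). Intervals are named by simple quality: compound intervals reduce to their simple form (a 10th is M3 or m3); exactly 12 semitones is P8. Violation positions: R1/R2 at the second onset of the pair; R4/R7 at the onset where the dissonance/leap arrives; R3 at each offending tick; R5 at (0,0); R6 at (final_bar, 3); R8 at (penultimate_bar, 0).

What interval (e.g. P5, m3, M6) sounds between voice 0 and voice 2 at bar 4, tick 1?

M3

voice 0=G3 voice 2=B4 -> M3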